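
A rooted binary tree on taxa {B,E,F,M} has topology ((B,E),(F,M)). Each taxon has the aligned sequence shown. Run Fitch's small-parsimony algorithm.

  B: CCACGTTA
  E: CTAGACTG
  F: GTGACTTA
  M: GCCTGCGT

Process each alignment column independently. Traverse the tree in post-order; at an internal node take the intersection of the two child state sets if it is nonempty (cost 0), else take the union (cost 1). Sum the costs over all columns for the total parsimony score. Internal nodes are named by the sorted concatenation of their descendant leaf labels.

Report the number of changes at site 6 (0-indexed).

BE@0: {C} ∩ {C} = {C} (intersection, +0)
FM@0: {G} ∩ {G} = {G} (intersection, +0)
BEFM@0: {C} ∪ {G} = {C,G} (union, +1)
BE@1: {C} ∪ {T} = {C,T} (union, +1)
FM@1: {T} ∪ {C} = {C,T} (union, +1)
BEFM@1: {C,T} ∩ {C,T} = {C,T} (intersection, +0)
BE@2: {A} ∩ {A} = {A} (intersection, +0)
FM@2: {G} ∪ {C} = {C,G} (union, +1)
BEFM@2: {A} ∪ {C,G} = {A,C,G} (union, +1)
BE@3: {C} ∪ {G} = {C,G} (union, +1)
FM@3: {A} ∪ {T} = {A,T} (union, +1)
BEFM@3: {C,G} ∪ {A,T} = {A,C,G,T} (union, +1)
BE@4: {G} ∪ {A} = {A,G} (union, +1)
FM@4: {C} ∪ {G} = {C,G} (union, +1)
BEFM@4: {A,G} ∩ {C,G} = {G} (intersection, +0)
BE@5: {T} ∪ {C} = {C,T} (union, +1)
FM@5: {T} ∪ {C} = {C,T} (union, +1)
BEFM@5: {C,T} ∩ {C,T} = {C,T} (intersection, +0)
BE@6: {T} ∩ {T} = {T} (intersection, +0)
FM@6: {T} ∪ {G} = {G,T} (union, +1)
BEFM@6: {T} ∩ {G,T} = {T} (intersection, +0)
BE@7: {A} ∪ {G} = {A,G} (union, +1)
FM@7: {A} ∪ {T} = {A,T} (union, +1)
BEFM@7: {A,G} ∩ {A,T} = {A} (intersection, +0)
per-site changes: [1, 2, 2, 3, 2, 2, 1, 2]; total = 15

1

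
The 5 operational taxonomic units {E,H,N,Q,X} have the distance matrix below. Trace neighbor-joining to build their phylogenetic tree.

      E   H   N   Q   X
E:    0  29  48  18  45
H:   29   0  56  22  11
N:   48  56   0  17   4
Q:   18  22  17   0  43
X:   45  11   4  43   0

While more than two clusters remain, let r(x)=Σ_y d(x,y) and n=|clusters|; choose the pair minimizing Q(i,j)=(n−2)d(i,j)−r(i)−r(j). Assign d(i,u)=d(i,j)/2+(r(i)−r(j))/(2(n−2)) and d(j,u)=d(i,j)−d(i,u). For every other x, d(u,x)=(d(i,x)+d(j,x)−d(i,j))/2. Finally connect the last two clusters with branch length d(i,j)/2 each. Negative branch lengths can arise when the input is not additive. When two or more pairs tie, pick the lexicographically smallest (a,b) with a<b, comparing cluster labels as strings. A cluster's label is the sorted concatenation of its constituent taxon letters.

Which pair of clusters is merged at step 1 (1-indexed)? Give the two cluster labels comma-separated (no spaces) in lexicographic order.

N,X

1. join N+X (d=4, Q=-216) ⇒ NX; edges |N|=17/3, |X|=-5/3
  updated: d(E,NX)=89/2, d(H,NX)=63/2, d(NX,Q)=28
2. join E+Q (d=18, Q=-247/2) ⇒ EQ; edges |E|=119/8, |Q|=25/8
  updated: d(EQ,H)=33/2, d(EQ,NX)=109/4
3. join EQ+H (d=33/2, Q=-301/4) ⇒ EHQ; edges |EQ|=49/8, |H|=83/8
  updated: d(EHQ,NX)=169/8
4. join EHQ+NX (d=169/8) ⇒ EHNQX; edges |EHQ|=169/16, |NX|=169/16
final tree: (((E:119/8,Q:25/8):49/8,H:83/8):169/16,(N:17/3,X:-5/3):169/16)
total length: 477/8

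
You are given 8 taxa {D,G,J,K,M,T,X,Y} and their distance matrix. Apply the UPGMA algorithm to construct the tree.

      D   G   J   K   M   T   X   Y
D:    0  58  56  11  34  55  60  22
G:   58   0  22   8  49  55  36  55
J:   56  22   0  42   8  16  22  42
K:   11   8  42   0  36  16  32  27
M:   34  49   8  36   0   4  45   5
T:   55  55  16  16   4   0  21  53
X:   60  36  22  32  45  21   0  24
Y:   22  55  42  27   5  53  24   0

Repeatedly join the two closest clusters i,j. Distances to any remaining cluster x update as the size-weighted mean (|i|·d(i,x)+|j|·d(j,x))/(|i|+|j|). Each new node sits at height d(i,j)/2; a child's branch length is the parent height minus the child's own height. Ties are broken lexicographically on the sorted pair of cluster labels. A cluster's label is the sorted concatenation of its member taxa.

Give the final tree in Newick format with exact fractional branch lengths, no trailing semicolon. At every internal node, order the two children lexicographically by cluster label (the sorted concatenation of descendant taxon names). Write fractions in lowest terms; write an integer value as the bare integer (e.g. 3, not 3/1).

step 1: merge (M,T) at d=4; branch lengths M→2, T→2; new cluster MT
  updated: d(D,MT)=89/2, d(G,MT)=52, d(J,MT)=12, d(K,MT)=26, d(MT,X)=33, d(MT,Y)=29
step 2: merge (G,K) at d=8; branch lengths G→4, K→4; new cluster GK
  updated: d(D,GK)=69/2, d(GK,J)=32, d(GK,MT)=39, d(GK,X)=34, d(GK,Y)=41
step 3: merge (J,MT) at d=12; branch lengths J→6, MT→4; new cluster JMT
  updated: d(D,JMT)=145/3, d(GK,JMT)=110/3, d(JMT,X)=88/3, d(JMT,Y)=100/3
step 4: merge (D,Y) at d=22; branch lengths D→11, Y→11; new cluster DY
  updated: d(DY,GK)=151/4, d(DY,JMT)=245/6, d(DY,X)=42
step 5: merge (JMT,X) at d=88/3; branch lengths JMT→26/3, X→44/3; new cluster JMTX
  updated: d(DY,JMTX)=329/8, d(GK,JMTX)=36
step 6: merge (GK,JMTX) at d=36; branch lengths GK→14, JMTX→10/3; new cluster GJKMTX
  updated: d(DY,GJKMTX)=40
step 7: merge (DY,GJKMTX) at d=40; branch lengths DY→9, GJKMTX→2; new cluster DGJKMTXY
final tree: ((D:11,Y:11):9,((G:4,K:4):14,((J:6,(M:2,T:2):4):26/3,X:44/3):10/3):2)
total length: 287/3

((D:11,Y:11):9,((G:4,K:4):14,((J:6,(M:2,T:2):4):26/3,X:44/3):10/3):2)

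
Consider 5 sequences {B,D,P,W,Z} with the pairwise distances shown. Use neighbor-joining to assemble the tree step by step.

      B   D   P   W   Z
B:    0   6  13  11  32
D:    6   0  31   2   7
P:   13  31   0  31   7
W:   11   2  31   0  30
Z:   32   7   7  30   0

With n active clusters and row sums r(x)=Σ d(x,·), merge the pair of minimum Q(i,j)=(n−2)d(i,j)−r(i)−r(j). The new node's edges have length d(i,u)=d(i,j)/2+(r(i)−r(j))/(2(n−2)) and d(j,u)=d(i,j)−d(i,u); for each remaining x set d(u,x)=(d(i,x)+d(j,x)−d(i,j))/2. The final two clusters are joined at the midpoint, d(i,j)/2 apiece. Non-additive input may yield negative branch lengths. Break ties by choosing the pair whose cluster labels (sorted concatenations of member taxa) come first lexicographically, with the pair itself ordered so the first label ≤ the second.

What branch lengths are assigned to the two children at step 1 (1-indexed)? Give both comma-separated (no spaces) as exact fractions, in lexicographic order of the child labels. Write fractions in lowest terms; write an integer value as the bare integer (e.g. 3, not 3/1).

9/2,5/2

1. join P+Z (d=7, Q=-137) ⇒ PZ; edges |P|=9/2, |Z|=5/2
  updated: d(B,PZ)=19, d(D,PZ)=31/2, d(PZ,W)=27
2. join B+PZ (d=19, Q=-119/2) ⇒ BPZ; edges |B|=25/8, |PZ|=127/8
  updated: d(BPZ,D)=5/4, d(BPZ,W)=19/2
3. join BPZ+D (d=5/4, Q=-51/4) ⇒ BDPZ; edges |BPZ|=35/8, |D|=-25/8
  updated: d(BDPZ,W)=41/8
4. join BDPZ+W (d=41/8) ⇒ BDPWZ; edges |BDPZ|=41/16, |W|=41/16
final tree: (((B:25/8,(P:9/2,Z:5/2):127/8):35/8,D:-25/8):41/16,W:41/16)
total length: 259/8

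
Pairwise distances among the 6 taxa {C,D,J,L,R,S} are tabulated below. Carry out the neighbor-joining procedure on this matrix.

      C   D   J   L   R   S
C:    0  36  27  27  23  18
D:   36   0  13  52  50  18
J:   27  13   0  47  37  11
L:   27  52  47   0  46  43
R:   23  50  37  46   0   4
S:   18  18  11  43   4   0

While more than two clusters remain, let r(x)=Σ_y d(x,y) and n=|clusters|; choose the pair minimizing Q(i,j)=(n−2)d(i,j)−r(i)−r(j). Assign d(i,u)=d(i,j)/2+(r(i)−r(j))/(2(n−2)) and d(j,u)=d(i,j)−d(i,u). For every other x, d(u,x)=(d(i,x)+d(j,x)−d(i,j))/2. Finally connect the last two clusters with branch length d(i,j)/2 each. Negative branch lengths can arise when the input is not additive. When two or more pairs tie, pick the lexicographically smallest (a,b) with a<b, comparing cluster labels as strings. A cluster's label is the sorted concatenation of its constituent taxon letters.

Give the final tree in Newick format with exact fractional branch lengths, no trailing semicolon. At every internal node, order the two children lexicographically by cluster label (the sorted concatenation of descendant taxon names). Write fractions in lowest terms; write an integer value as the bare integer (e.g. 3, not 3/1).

((((C:5/2,L:49/2):17/2,(D:43/4,J:9/4):12):17/2,R:41/4):-25/8,S:-25/8)

step 1: merge (D,J) at d=13, Q=-252; branch lengths D→43/4, J→9/4; new cluster DJ
  updated: d(C,DJ)=25, d(DJ,L)=43, d(DJ,R)=37, d(DJ,S)=8
step 2: merge (C,L) at d=27, Q=-171; branch lengths C→5/2, L→49/2; new cluster CL
  updated: d(CL,DJ)=41/2, d(CL,R)=21, d(CL,S)=17
step 3: merge (CL,DJ) at d=41/2, Q=-83; branch lengths CL→17/2, DJ→12; new cluster CDJL
  updated: d(CDJL,R)=75/4, d(CDJL,S)=9/4
step 4: merge (CDJL,R) at d=75/4, Q=-25; branch lengths CDJL→17/2, R→41/4; new cluster CDJLR
  updated: d(CDJLR,S)=-25/4
step 5: merge (CDJLR,S) at d=-25/4; branch lengths CDJLR→-25/8, S→-25/8; new cluster CDJLRS
final tree: ((((C:5/2,L:49/2):17/2,(D:43/4,J:9/4):12):17/2,R:41/4):-25/8,S:-25/8)
total length: 73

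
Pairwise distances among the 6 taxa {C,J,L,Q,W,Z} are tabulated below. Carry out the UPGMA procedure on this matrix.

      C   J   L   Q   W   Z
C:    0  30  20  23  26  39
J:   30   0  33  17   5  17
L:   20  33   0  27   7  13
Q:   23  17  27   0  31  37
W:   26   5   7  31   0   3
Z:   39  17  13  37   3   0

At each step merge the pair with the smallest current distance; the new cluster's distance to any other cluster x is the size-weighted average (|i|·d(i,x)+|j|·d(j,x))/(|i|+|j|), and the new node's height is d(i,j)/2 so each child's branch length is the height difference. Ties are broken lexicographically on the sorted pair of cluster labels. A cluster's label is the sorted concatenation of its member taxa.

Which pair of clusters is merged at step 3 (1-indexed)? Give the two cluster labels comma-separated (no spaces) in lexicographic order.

J,Q

1. join W+Z (d=3) ⇒ WZ; edges |W|=3/2, |Z|=3/2
  updated: d(C,WZ)=65/2, d(J,WZ)=11, d(L,WZ)=10, d(Q,WZ)=34
2. join L+WZ (d=10) ⇒ LWZ; edges |L|=5, |WZ|=7/2
  updated: d(C,LWZ)=85/3, d(J,LWZ)=55/3, d(LWZ,Q)=95/3
3. join J+Q (d=17) ⇒ JQ; edges |J|=17/2, |Q|=17/2
  updated: d(C,JQ)=53/2, d(JQ,LWZ)=25
4. join JQ+LWZ (d=25) ⇒ JLQWZ; edges |JQ|=4, |LWZ|=15/2
  updated: d(C,JLQWZ)=138/5
5. join C+JLQWZ (d=138/5) ⇒ CJLQWZ; edges |C|=69/5, |JLQWZ|=13/10
final tree: (C:69/5,((J:17/2,Q:17/2):4,(L:5,(W:3/2,Z:3/2):7/2):15/2):13/10)
total length: 551/10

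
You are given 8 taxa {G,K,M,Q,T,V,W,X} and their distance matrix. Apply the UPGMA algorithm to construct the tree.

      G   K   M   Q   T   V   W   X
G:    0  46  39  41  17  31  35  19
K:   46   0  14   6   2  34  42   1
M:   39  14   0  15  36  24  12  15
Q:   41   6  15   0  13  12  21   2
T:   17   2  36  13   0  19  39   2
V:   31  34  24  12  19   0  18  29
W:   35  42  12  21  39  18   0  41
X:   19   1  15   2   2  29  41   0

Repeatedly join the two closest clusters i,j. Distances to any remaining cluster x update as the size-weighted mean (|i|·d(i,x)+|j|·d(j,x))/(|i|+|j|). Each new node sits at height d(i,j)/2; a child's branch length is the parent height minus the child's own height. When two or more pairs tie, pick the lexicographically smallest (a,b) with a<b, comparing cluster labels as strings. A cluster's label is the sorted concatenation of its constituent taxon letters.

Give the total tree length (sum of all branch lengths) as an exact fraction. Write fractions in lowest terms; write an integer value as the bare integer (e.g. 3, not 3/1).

1. join K+X (d=1) ⇒ KX; edges |K|=1/2, |X|=1/2
  updated: d(G,KX)=65/2, d(KX,M)=29/2, d(KX,Q)=4, d(KX,T)=2, d(KX,V)=63/2, d(KX,W)=83/2
2. join KX+T (d=2) ⇒ KTX; edges |KX|=1/2, |T|=1
  updated: d(G,KTX)=82/3, d(KTX,M)=65/3, d(KTX,Q)=7, d(KTX,V)=82/3, d(KTX,W)=122/3
3. join KTX+Q (d=7) ⇒ KQTX; edges |KTX|=5/2, |Q|=7/2
  updated: d(G,KQTX)=123/4, d(KQTX,M)=20, d(KQTX,V)=47/2, d(KQTX,W)=143/4
4. join M+W (d=12) ⇒ MW; edges |M|=6, |W|=6
  updated: d(G,MW)=37, d(KQTX,MW)=223/8, d(MW,V)=21
5. join MW+V (d=21) ⇒ MVW; edges |MW|=9/2, |V|=21/2
  updated: d(G,MVW)=35, d(KQTX,MVW)=317/12
6. join KQTX+MVW (d=317/12) ⇒ KMQTVWX; edges |KQTX|=233/24, |MVW|=65/24
  updated: d(G,KMQTVWX)=228/7
7. join G+KMQTVWX (d=228/7) ⇒ GKMQTVWX; edges |G|=114/7, |KMQTVWX|=517/168
final tree: (G:114/7,((((K:1/2,X:1/2):1/2,T:1):5/2,Q:7/2):233/24,((M:6,W:6):9/2,V:21/2):65/24):517/168)
total length: 11303/168

11303/168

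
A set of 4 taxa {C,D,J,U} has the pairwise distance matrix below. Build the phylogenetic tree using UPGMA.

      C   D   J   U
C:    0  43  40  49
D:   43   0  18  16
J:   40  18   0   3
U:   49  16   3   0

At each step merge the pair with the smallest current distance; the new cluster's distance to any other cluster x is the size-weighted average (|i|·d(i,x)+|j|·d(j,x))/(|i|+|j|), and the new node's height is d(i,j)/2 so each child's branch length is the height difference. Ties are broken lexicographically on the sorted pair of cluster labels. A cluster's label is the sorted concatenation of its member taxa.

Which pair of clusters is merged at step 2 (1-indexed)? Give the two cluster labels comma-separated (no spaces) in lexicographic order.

D,JU

1. join J+U (d=3) ⇒ JU; edges |J|=3/2, |U|=3/2
  updated: d(C,JU)=89/2, d(D,JU)=17
2. join D+JU (d=17) ⇒ DJU; edges |D|=17/2, |JU|=7
  updated: d(C,DJU)=44
3. join C+DJU (d=44) ⇒ CDJU; edges |C|=22, |DJU|=27/2
final tree: (C:22,(D:17/2,(J:3/2,U:3/2):7):27/2)
total length: 54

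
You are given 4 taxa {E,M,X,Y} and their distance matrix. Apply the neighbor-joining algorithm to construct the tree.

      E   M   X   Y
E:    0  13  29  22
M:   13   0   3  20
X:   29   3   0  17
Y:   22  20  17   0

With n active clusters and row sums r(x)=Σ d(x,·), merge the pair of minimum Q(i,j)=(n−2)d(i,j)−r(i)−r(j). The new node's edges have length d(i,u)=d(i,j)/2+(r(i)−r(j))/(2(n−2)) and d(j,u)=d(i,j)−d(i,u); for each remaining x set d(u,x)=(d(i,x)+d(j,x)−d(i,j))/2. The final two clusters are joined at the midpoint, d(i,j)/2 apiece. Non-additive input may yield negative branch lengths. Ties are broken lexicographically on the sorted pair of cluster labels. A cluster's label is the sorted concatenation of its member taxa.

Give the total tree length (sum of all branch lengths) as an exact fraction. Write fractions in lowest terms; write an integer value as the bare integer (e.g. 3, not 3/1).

step 1: merge (E,Y) at d=22, Q=-79; branch lengths E→49/4, Y→39/4; new cluster EY
  updated: d(EY,M)=11/2, d(EY,X)=12
step 2: merge (EY,M) at d=11/2, Q=-41/2; branch lengths EY→29/4, M→-7/4; new cluster EMY
  updated: d(EMY,X)=19/4
step 3: merge (EMY,X) at d=19/4; branch lengths EMY→19/8, X→19/8; new cluster EMXY
final tree: (((E:49/4,Y:39/4):29/4,M:-7/4):19/8,X:19/8)
total length: 129/4

129/4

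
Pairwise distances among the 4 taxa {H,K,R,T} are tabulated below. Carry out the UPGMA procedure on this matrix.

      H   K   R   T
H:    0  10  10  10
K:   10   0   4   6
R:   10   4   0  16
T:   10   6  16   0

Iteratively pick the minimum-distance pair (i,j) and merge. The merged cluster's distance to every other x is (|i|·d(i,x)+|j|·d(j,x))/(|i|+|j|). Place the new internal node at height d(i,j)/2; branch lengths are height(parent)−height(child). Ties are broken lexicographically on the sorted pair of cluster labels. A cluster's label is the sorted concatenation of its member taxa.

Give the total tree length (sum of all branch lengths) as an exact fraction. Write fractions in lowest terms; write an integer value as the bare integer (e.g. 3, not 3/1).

53/3

1. join K+R (d=4) ⇒ KR; edges |K|=2, |R|=2
  updated: d(H,KR)=10, d(KR,T)=11
2. join H+KR (d=10) ⇒ HKR; edges |H|=5, |KR|=3
  updated: d(HKR,T)=32/3
3. join HKR+T (d=32/3) ⇒ HKRT; edges |HKR|=1/3, |T|=16/3
final tree: ((H:5,(K:2,R:2):3):1/3,T:16/3)
total length: 53/3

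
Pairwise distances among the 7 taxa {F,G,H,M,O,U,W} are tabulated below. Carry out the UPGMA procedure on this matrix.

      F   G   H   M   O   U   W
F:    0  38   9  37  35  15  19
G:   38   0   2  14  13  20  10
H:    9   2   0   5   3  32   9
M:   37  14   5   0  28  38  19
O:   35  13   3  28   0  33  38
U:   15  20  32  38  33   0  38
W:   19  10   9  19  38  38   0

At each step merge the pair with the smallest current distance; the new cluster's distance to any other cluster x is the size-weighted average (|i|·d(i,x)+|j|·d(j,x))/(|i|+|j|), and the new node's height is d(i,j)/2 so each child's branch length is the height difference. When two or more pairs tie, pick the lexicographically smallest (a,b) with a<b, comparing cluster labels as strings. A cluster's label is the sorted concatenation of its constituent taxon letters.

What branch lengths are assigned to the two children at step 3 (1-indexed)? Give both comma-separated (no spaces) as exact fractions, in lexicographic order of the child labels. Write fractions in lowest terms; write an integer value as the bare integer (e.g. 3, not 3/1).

1. join G+H (d=2) ⇒ GH; edges |G|=1, |H|=1
  updated: d(F,GH)=47/2, d(GH,M)=19/2, d(GH,O)=8, d(GH,U)=26, d(GH,W)=19/2
2. join GH+O (d=8) ⇒ GHO; edges |GH|=3, |O|=4
  updated: d(F,GHO)=82/3, d(GHO,M)=47/3, d(GHO,U)=85/3, d(GHO,W)=19
3. join F+U (d=15) ⇒ FU; edges |F|=15/2, |U|=15/2
  updated: d(FU,GHO)=167/6, d(FU,M)=75/2, d(FU,W)=57/2
4. join GHO+M (d=47/3) ⇒ GHMO; edges |GHO|=23/6, |M|=47/6
  updated: d(FU,GHMO)=121/4, d(GHMO,W)=19
5. join GHMO+W (d=19) ⇒ GHMOW; edges |GHMO|=5/3, |W|=19/2
  updated: d(FU,GHMOW)=299/10
6. join FU+GHMOW (d=299/10) ⇒ FGHMOUW; edges |FU|=149/20, |GHMOW|=109/20
final tree: ((F:15/2,U:15/2):149/20,((((G:1,H:1):3,O:4):23/6,M:47/6):5/3,W:19/2):109/20)
total length: 896/15

15/2,15/2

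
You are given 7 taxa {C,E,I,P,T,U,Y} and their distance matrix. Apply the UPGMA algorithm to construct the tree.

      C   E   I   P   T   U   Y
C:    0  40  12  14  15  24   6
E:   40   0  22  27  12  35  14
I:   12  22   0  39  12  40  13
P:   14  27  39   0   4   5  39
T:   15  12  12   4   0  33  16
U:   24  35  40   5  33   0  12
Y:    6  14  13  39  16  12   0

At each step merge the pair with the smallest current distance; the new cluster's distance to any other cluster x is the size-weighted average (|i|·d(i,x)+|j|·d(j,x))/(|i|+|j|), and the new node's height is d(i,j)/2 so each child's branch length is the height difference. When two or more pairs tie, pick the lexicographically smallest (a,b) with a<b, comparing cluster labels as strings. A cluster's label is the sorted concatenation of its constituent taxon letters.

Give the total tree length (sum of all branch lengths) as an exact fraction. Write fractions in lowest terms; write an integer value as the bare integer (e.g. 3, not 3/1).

2069/36

1. join P+T (d=4) ⇒ PT; edges |P|=2, |T|=2
  updated: d(C,PT)=29/2, d(E,PT)=39/2, d(I,PT)=51/2, d(PT,U)=19, d(PT,Y)=55/2
2. join C+Y (d=6) ⇒ CY; edges |C|=3, |Y|=3
  updated: d(CY,E)=27, d(CY,I)=25/2, d(CY,PT)=21, d(CY,U)=18
3. join CY+I (d=25/2) ⇒ CIY; edges |CY|=13/4, |I|=25/4
  updated: d(CIY,E)=76/3, d(CIY,PT)=45/2, d(CIY,U)=76/3
4. join PT+U (d=19) ⇒ PTU; edges |PT|=15/2, |U|=19/2
  updated: d(CIY,PTU)=211/9, d(E,PTU)=74/3
5. join CIY+PTU (d=211/9) ⇒ CIPTUY; edges |CIY|=197/36, |PTU|=20/9
  updated: d(CIPTUY,E)=25
6. join CIPTUY+E (d=25) ⇒ CEIPTUY; edges |CIPTUY|=7/9, |E|=25/2
final tree: ((((C:3,Y:3):13/4,I:25/4):197/36,((P:2,T:2):15/2,U:19/2):20/9):7/9,E:25/2)
total length: 2069/36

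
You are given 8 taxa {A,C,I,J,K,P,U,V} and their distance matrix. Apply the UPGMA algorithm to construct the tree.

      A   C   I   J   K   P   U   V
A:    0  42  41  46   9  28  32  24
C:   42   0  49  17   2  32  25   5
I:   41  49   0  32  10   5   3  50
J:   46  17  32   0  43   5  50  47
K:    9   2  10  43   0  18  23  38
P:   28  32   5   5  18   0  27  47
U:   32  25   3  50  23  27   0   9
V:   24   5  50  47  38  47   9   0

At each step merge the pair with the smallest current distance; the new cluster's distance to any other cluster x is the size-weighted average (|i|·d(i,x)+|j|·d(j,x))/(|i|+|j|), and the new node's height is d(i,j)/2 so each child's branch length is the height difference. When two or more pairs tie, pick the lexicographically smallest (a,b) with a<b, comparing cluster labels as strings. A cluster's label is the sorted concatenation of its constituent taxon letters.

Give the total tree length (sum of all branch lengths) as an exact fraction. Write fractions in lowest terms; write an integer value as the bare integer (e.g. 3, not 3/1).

1197/16

step 1: merge (C,K) at d=2; branch lengths C→1, K→1; new cluster CK
  updated: d(A,CK)=51/2, d(CK,I)=59/2, d(CK,J)=30, d(CK,P)=25, d(CK,U)=24, d(CK,V)=43/2
step 2: merge (I,U) at d=3; branch lengths I→3/2, U→3/2; new cluster IU
  updated: d(A,IU)=73/2, d(CK,IU)=107/4, d(IU,J)=41, d(IU,P)=16, d(IU,V)=59/2
step 3: merge (J,P) at d=5; branch lengths J→5/2, P→5/2; new cluster JP
  updated: d(A,JP)=37, d(CK,JP)=55/2, d(IU,JP)=57/2, d(JP,V)=47
step 4: merge (CK,V) at d=43/2; branch lengths CK→39/4, V→43/4; new cluster CKV
  updated: d(A,CKV)=25, d(CKV,IU)=83/3, d(CKV,JP)=34
step 5: merge (A,CKV) at d=25; branch lengths A→25/2, CKV→7/4; new cluster ACKV
  updated: d(ACKV,IU)=239/8, d(ACKV,JP)=139/4
step 6: merge (IU,JP) at d=57/2; branch lengths IU→51/4, JP→47/4; new cluster IJPU
  updated: d(ACKV,IJPU)=517/16
step 7: merge (ACKV,IJPU) at d=517/16; branch lengths ACKV→117/32, IJPU→61/32; new cluster ACIJKPUV
final tree: ((A:25/2,((C:1,K:1):39/4,V:43/4):7/4):117/32,((I:3/2,U:3/2):51/4,(J:5/2,P:5/2):47/4):61/32)
total length: 1197/16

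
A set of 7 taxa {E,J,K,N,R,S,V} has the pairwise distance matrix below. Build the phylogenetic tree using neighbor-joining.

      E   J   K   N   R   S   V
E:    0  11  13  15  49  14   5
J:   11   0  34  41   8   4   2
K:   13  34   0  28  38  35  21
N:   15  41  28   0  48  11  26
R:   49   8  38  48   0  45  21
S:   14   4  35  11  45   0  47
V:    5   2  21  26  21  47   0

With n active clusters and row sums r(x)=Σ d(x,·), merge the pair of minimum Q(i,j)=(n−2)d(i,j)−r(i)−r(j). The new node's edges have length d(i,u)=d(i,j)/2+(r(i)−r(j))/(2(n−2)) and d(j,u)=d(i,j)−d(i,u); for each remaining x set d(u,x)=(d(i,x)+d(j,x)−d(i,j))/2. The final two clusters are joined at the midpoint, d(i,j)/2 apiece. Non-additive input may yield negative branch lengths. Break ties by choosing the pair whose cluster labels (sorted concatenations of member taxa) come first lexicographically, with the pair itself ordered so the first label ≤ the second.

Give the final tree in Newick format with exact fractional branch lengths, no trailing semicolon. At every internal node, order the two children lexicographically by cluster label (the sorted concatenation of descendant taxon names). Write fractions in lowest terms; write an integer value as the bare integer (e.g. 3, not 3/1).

(((E:-15/8,(N:34/5,S:21/5):87/8):23/8,((J:-53/8,R:117/8):97/12,V:-7/12):85/8):97/16,K:97/16)

iteration 1: select N,S (d=11, Q=-270); attach at lengths (34/5, 21/5); label the merged cluster NS
  updated: d(E,NS)=9, d(J,NS)=17, d(K,NS)=26, d(NS,R)=41, d(NS,V)=31
iteration 2: select J,R (d=8, Q=-197); attach at lengths (-53/8, 117/8); label the merged cluster JR
  updated: d(E,JR)=26, d(JR,K)=32, d(JR,NS)=25, d(JR,V)=15/2
iteration 3: select JR,V (d=15/2, Q=-265/2); attach at lengths (97/12, -7/12); label the merged cluster JRV
  updated: d(E,JRV)=47/4, d(JRV,K)=91/4, d(JRV,NS)=97/4
iteration 4: select E,NS (d=9, Q=-75); attach at lengths (-15/8, 87/8); label the merged cluster ENS
  updated: d(ENS,JRV)=27/2, d(ENS,K)=15
iteration 5: select ENS,JRV (d=27/2, Q=-205/4); attach at lengths (23/8, 85/8); label the merged cluster EJNRSV
  updated: d(EJNRSV,K)=97/8
iteration 6: select EJNRSV,K (d=97/8); attach at lengths (97/16, 97/16); label the merged cluster EJKNRSV
final tree: (((E:-15/8,(N:34/5,S:21/5):87/8):23/8,((J:-53/8,R:117/8):97/12,V:-7/12):85/8):97/16,K:97/16)
total length: 489/8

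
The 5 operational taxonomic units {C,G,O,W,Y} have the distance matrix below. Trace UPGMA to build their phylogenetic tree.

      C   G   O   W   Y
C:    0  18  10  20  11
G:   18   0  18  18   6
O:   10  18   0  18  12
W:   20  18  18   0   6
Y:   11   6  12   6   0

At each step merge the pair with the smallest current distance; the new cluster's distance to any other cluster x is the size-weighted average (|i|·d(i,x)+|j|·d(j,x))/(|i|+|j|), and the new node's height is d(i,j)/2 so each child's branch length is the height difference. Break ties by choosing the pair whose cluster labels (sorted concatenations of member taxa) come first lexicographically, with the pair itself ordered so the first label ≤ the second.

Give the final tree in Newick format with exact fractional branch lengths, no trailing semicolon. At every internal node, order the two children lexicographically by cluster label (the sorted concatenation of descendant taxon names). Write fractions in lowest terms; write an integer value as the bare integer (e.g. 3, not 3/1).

((C:5,O:5):37/12,((G:3,Y:3):3,W:6):25/12)

1. join G+Y (d=6) ⇒ GY; edges |G|=3, |Y|=3
  updated: d(C,GY)=29/2, d(GY,O)=15, d(GY,W)=12
2. join C+O (d=10) ⇒ CO; edges |C|=5, |O|=5
  updated: d(CO,GY)=59/4, d(CO,W)=19
3. join GY+W (d=12) ⇒ GWY; edges |GY|=3, |W|=6
  updated: d(CO,GWY)=97/6
4. join CO+GWY (d=97/6) ⇒ CGOWY; edges |CO|=37/12, |GWY|=25/12
final tree: ((C:5,O:5):37/12,((G:3,Y:3):3,W:6):25/12)
total length: 181/6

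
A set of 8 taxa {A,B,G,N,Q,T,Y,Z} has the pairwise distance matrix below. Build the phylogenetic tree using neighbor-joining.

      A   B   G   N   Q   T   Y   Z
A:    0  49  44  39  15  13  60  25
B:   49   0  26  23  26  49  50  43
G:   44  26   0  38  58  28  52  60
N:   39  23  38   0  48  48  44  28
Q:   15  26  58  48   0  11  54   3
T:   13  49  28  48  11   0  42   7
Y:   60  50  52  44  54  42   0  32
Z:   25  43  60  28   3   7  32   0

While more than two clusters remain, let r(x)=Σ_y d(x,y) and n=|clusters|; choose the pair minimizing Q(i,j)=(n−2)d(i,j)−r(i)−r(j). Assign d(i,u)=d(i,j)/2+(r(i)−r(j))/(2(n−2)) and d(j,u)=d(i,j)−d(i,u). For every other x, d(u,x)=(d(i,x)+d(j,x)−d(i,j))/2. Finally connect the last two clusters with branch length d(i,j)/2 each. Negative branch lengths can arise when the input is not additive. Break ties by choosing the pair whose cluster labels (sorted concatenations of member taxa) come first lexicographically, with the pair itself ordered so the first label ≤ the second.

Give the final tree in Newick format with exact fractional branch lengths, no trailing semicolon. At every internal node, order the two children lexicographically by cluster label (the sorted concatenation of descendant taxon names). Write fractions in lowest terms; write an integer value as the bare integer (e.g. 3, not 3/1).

1. join B+G (d=26, Q=-416) ⇒ BG; edges |B|=29/3, |G|=49/3
  updated: d(A,BG)=67/2, d(BG,N)=35/2, d(BG,Q)=29, d(BG,T)=51/2, d(BG,Y)=38, d(BG,Z)=77/2
2. join BG+N (d=35/2, Q=-319) ⇒ BGN; edges |BG|=9/2, |N|=13
  updated: d(A,BGN)=55/2, d(BGN,Q)=119/4, d(BGN,T)=28, d(BGN,Y)=129/4, d(BGN,Z)=49/2
3. join BGN+Y (d=129/4, Q=-933/4) ⇒ BGNY; edges |BGN|=203/32, |Y|=829/32
  updated: d(A,BGNY)=221/8, d(BGNY,Q)=103/4, d(BGNY,T)=151/8, d(BGNY,Z)=97/8
4. join BGNY+Z (d=97/8, Q=-761/8) ⇒ BGNYZ; edges |BGNY|=589/48, |Z|=-7/48
  updated: d(A,BGNYZ)=81/4, d(BGNYZ,Q)=133/16, d(BGNYZ,T)=55/8
5. join A+T (d=13, Q=-425/8) ⇒ AT; edges |A|=347/32, |T|=69/32
  updated: d(AT,BGNYZ)=113/16, d(AT,Q)=13/2
6. join AT+BGNYZ (d=113/16, Q=-175/8) ⇒ ABGNTYZ; edges |AT|=21/8, |BGNYZ|=71/16
  updated: d(ABGNTYZ,Q)=31/8
7. join ABGNTYZ+Q (d=31/8) ⇒ ABGNQTYZ; edges |ABGNTYZ|=31/16, |Q|=31/16
final tree: (((A:347/32,T:69/32):21/8,((((B:29/3,G:49/3):9/2,N:13):203/32,Y:829/32):589/48,Z:-7/48):71/16):31/16,Q:31/16)
total length: 1789/16

(((A:347/32,T:69/32):21/8,((((B:29/3,G:49/3):9/2,N:13):203/32,Y:829/32):589/48,Z:-7/48):71/16):31/16,Q:31/16)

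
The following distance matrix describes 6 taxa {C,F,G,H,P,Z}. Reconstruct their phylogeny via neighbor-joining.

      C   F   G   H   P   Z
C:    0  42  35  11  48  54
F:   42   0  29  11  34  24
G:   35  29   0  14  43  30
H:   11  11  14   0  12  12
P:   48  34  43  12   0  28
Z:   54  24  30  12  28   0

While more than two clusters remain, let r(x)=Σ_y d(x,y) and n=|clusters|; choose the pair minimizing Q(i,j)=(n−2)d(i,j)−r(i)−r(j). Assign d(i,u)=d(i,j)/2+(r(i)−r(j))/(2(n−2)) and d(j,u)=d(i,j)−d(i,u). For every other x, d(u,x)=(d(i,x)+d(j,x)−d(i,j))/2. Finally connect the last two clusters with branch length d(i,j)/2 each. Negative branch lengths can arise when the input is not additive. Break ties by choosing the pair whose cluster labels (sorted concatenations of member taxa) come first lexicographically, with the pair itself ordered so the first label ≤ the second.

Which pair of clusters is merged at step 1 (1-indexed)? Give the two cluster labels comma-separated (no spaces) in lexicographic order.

1. join C+H (d=11, Q=-206) ⇒ CH; edges |C|=87/4, |H|=-43/4
  updated: d(CH,F)=21, d(CH,G)=19, d(CH,P)=49/2, d(CH,Z)=55/2
2. join CH+G (d=19, Q=-156) ⇒ CGH; edges |CH|=14/3, |G|=43/3
  updated: d(CGH,F)=31/2, d(CGH,P)=97/4, d(CGH,Z)=77/4
3. join CGH+F (d=31/2, Q=-203/2) ⇒ CFGH; edges |CGH|=33/8, |F|=91/8
  updated: d(CFGH,P)=171/8, d(CFGH,Z)=111/8
4. join CFGH+P (d=171/8, Q=-253/4) ⇒ CFGHP; edges |CFGH|=29/8, |P|=71/4
  updated: d(CFGHP,Z)=41/4
5. join CFGHP+Z (d=41/4) ⇒ CFGHPZ; edges |CFGHP|=41/8, |Z|=41/8
final tree: (((((C:87/4,H:-43/4):14/3,G:43/3):33/8,F:91/8):29/8,P:71/4):41/8,Z:41/8)
total length: 617/8

C,H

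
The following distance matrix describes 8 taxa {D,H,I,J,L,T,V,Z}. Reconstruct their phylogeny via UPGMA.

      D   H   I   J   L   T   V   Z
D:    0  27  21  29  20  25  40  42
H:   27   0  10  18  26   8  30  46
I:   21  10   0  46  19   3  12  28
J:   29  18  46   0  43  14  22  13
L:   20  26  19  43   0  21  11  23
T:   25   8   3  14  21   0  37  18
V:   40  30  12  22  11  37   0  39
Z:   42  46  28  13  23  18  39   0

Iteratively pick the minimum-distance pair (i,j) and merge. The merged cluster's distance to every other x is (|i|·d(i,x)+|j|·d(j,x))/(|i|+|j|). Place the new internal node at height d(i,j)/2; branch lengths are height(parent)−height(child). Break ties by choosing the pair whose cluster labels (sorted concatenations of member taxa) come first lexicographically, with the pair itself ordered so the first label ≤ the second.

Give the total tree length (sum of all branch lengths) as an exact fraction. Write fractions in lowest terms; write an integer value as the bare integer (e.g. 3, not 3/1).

step 1: merge (I,T) at d=3; branch lengths I→3/2, T→3/2; new cluster IT
  updated: d(D,IT)=23, d(H,IT)=9, d(IT,J)=30, d(IT,L)=20, d(IT,V)=49/2, d(IT,Z)=23
step 2: merge (H,IT) at d=9; branch lengths H→9/2, IT→3; new cluster HIT
  updated: d(D,HIT)=73/3, d(HIT,J)=26, d(HIT,L)=22, d(HIT,V)=79/3, d(HIT,Z)=92/3
step 3: merge (L,V) at d=11; branch lengths L→11/2, V→11/2; new cluster LV
  updated: d(D,LV)=30, d(HIT,LV)=145/6, d(J,LV)=65/2, d(LV,Z)=31
step 4: merge (J,Z) at d=13; branch lengths J→13/2, Z→13/2; new cluster JZ
  updated: d(D,JZ)=71/2, d(HIT,JZ)=85/3, d(JZ,LV)=127/4
step 5: merge (HIT,LV) at d=145/6; branch lengths HIT→91/12, LV→79/12; new cluster HILTV
  updated: d(D,HILTV)=133/5, d(HILTV,JZ)=297/10
step 6: merge (D,HILTV) at d=133/5; branch lengths D→133/10, HILTV→73/60; new cluster DHILTV
  updated: d(DHILTV,JZ)=92/3
step 7: merge (DHILTV,JZ) at d=92/3; branch lengths DHILTV→61/30, JZ→53/6; new cluster DHIJLTVZ
final tree: ((D:133/10,((H:9/2,(I:3/2,T:3/2):3):91/12,(L:11/2,V:11/2):79/12):73/60):61/30,(J:13/2,Z:13/2):53/6)
total length: 1481/20

1481/20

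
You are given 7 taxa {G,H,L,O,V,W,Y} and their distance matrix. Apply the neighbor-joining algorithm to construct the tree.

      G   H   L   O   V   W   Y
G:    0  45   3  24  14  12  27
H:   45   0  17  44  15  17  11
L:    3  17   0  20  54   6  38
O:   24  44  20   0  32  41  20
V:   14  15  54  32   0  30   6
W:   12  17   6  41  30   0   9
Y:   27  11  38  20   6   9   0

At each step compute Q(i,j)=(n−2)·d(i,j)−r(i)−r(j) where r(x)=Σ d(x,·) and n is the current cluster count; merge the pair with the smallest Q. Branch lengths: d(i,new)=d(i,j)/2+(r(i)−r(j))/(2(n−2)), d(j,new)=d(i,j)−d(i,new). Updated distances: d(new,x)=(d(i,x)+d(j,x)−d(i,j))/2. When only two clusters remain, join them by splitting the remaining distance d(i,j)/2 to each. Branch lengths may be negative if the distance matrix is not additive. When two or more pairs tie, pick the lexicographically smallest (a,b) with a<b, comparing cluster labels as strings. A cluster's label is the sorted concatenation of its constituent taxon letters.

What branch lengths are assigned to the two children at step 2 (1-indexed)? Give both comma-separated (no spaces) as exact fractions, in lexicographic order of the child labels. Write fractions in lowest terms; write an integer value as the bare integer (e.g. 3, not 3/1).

step 1: merge (G,L) at d=3, Q=-248; branch lengths G→1/5, L→14/5; new cluster GL
  updated: d(GL,H)=59/2, d(GL,O)=41/2, d(GL,V)=65/2, d(GL,W)=15/2, d(GL,Y)=31
step 2: merge (GL,O) at d=41/2, Q=-393/2; branch lengths GL→91/16, O→237/16; new cluster GLO
  updated: d(GLO,H)=53/2, d(GLO,V)=22, d(GLO,W)=14, d(GLO,Y)=61/4
step 3: merge (GLO,W) at d=14, Q=-423/4; branch lengths GLO→199/24, W→137/24; new cluster GLOW
  updated: d(GLOW,H)=59/4, d(GLOW,V)=19, d(GLOW,Y)=41/8
step 4: merge (GLOW,Y) at d=41/8, Q=-203/4; branch lengths GLOW→27/4, Y→-13/8; new cluster GLOWY
  updated: d(GLOWY,H)=165/16, d(GLOWY,V)=159/16
step 5: merge (GLOWY,H) at d=165/16, Q=-141/4; branch lengths GLOWY→21/8, H→123/16; new cluster GHLOWY
  updated: d(GHLOWY,V)=117/16
step 6: merge (GHLOWY,V) at d=117/16; branch lengths GHLOWY→117/32, V→117/32; new cluster GHLOVWY
final tree: ((((((G:1/5,L:14/5):91/16,O:237/16):199/24,W:137/24):27/4,Y:-13/8):21/8,H:123/16):117/32,V:117/32)
total length: 241/4

91/16,237/16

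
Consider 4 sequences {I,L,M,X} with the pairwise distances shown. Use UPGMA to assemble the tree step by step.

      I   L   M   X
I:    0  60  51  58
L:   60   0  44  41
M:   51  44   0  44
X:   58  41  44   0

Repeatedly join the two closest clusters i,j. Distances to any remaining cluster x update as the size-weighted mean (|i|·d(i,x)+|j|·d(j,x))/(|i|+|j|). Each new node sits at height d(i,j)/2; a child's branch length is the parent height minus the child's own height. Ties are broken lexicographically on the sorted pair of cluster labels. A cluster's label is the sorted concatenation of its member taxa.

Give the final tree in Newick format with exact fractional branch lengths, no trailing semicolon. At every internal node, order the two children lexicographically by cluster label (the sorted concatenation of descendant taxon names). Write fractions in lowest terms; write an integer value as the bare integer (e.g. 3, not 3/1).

(I:169/6,((L:41/2,X:41/2):3/2,M:22):37/6)

iteration 1: select L,X (d=41); attach at lengths (41/2, 41/2); label the merged cluster LX
  updated: d(I,LX)=59, d(LX,M)=44
iteration 2: select LX,M (d=44); attach at lengths (3/2, 22); label the merged cluster LMX
  updated: d(I,LMX)=169/3
iteration 3: select I,LMX (d=169/3); attach at lengths (169/6, 37/6); label the merged cluster ILMX
final tree: (I:169/6,((L:41/2,X:41/2):3/2,M:22):37/6)
total length: 593/6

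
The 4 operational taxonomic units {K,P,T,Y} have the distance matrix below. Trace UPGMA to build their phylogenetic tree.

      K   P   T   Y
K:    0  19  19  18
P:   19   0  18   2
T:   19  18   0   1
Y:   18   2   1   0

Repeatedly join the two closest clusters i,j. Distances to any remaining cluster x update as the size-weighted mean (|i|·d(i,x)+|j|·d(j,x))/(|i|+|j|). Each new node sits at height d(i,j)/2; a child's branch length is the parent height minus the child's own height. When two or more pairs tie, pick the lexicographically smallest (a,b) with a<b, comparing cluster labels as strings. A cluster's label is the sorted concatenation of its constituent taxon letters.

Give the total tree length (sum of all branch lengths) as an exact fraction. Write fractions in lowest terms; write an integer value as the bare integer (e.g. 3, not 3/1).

145/6

step 1: merge (T,Y) at d=1; branch lengths T→1/2, Y→1/2; new cluster TY
  updated: d(K,TY)=37/2, d(P,TY)=10
step 2: merge (P,TY) at d=10; branch lengths P→5, TY→9/2; new cluster PTY
  updated: d(K,PTY)=56/3
step 3: merge (K,PTY) at d=56/3; branch lengths K→28/3, PTY→13/3; new cluster KPTY
final tree: (K:28/3,(P:5,(T:1/2,Y:1/2):9/2):13/3)
total length: 145/6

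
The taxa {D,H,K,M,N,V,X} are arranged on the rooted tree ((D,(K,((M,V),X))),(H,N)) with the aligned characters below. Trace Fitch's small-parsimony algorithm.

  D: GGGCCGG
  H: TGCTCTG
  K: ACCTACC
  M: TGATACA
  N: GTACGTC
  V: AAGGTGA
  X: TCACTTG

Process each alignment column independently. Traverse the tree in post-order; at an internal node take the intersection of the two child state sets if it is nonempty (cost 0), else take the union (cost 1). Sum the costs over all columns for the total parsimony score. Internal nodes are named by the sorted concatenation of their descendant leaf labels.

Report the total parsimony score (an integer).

[col 0] MV: children M:{T}, V:{A} ∪→ {A,T}; cost 1
[col 0] MVX: children MV:{A,T}, X:{T} ∩→ {T}; cost 0
[col 0] KMVX: children K:{A}, MVX:{T} ∪→ {A,T}; cost 1
[col 0] DKMVX: children D:{G}, KMVX:{A,T} ∪→ {A,G,T}; cost 1
[col 0] HN: children H:{T}, N:{G} ∪→ {G,T}; cost 1
[col 0] DHKMNVX: children DKMVX:{A,G,T}, HN:{G,T} ∩→ {G,T}; cost 0
[col 1] MV: children M:{G}, V:{A} ∪→ {A,G}; cost 1
[col 1] MVX: children MV:{A,G}, X:{C} ∪→ {A,C,G}; cost 1
[col 1] KMVX: children K:{C}, MVX:{A,C,G} ∩→ {C}; cost 0
[col 1] DKMVX: children D:{G}, KMVX:{C} ∪→ {C,G}; cost 1
[col 1] HN: children H:{G}, N:{T} ∪→ {G,T}; cost 1
[col 1] DHKMNVX: children DKMVX:{C,G}, HN:{G,T} ∩→ {G}; cost 0
[col 2] MV: children M:{A}, V:{G} ∪→ {A,G}; cost 1
[col 2] MVX: children MV:{A,G}, X:{A} ∩→ {A}; cost 0
[col 2] KMVX: children K:{C}, MVX:{A} ∪→ {A,C}; cost 1
[col 2] DKMVX: children D:{G}, KMVX:{A,C} ∪→ {A,C,G}; cost 1
[col 2] HN: children H:{C}, N:{A} ∪→ {A,C}; cost 1
[col 2] DHKMNVX: children DKMVX:{A,C,G}, HN:{A,C} ∩→ {A,C}; cost 0
[col 3] MV: children M:{T}, V:{G} ∪→ {G,T}; cost 1
[col 3] MVX: children MV:{G,T}, X:{C} ∪→ {C,G,T}; cost 1
[col 3] KMVX: children K:{T}, MVX:{C,G,T} ∩→ {T}; cost 0
[col 3] DKMVX: children D:{C}, KMVX:{T} ∪→ {C,T}; cost 1
[col 3] HN: children H:{T}, N:{C} ∪→ {C,T}; cost 1
[col 3] DHKMNVX: children DKMVX:{C,T}, HN:{C,T} ∩→ {C,T}; cost 0
[col 4] MV: children M:{A}, V:{T} ∪→ {A,T}; cost 1
[col 4] MVX: children MV:{A,T}, X:{T} ∩→ {T}; cost 0
[col 4] KMVX: children K:{A}, MVX:{T} ∪→ {A,T}; cost 1
[col 4] DKMVX: children D:{C}, KMVX:{A,T} ∪→ {A,C,T}; cost 1
[col 4] HN: children H:{C}, N:{G} ∪→ {C,G}; cost 1
[col 4] DHKMNVX: children DKMVX:{A,C,T}, HN:{C,G} ∩→ {C}; cost 0
[col 5] MV: children M:{C}, V:{G} ∪→ {C,G}; cost 1
[col 5] MVX: children MV:{C,G}, X:{T} ∪→ {C,G,T}; cost 1
[col 5] KMVX: children K:{C}, MVX:{C,G,T} ∩→ {C}; cost 0
[col 5] DKMVX: children D:{G}, KMVX:{C} ∪→ {C,G}; cost 1
[col 5] HN: children H:{T}, N:{T} ∩→ {T}; cost 0
[col 5] DHKMNVX: children DKMVX:{C,G}, HN:{T} ∪→ {C,G,T}; cost 1
[col 6] MV: children M:{A}, V:{A} ∩→ {A}; cost 0
[col 6] MVX: children MV:{A}, X:{G} ∪→ {A,G}; cost 1
[col 6] KMVX: children K:{C}, MVX:{A,G} ∪→ {A,C,G}; cost 1
[col 6] DKMVX: children D:{G}, KMVX:{A,C,G} ∩→ {G}; cost 0
[col 6] HN: children H:{G}, N:{C} ∪→ {C,G}; cost 1
[col 6] DHKMNVX: children DKMVX:{G}, HN:{C,G} ∩→ {G}; cost 0
per-site changes: [4, 4, 4, 4, 4, 4, 3]; total = 27

27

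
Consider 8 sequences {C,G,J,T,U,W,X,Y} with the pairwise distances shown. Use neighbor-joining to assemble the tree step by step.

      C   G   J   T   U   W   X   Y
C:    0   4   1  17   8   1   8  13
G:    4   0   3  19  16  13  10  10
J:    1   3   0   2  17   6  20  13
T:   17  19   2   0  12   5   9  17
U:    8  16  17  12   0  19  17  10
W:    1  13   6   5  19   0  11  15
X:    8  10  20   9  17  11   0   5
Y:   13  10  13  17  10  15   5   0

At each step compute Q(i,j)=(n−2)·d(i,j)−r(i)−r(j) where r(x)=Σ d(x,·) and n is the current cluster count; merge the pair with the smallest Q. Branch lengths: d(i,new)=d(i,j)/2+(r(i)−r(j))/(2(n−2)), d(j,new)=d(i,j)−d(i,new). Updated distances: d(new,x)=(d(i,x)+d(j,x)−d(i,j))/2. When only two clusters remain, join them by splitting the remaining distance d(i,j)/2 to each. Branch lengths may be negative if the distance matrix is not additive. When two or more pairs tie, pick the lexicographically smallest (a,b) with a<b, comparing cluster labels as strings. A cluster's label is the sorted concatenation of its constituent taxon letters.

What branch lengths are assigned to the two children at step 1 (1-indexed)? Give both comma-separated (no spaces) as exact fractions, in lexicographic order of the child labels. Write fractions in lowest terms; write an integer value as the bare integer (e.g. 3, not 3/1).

9/4,11/4

step 1: merge (X,Y) at d=5, Q=-133; branch lengths X→9/4, Y→11/4; new cluster XY
  updated: d(C,XY)=8, d(G,XY)=15/2, d(J,XY)=14, d(T,XY)=21/2, d(U,XY)=11, d(W,XY)=21/2
step 2: merge (J,T) at d=2, Q=-197/2; branch lengths J→-5/4, T→13/4; new cluster JT
  updated: d(C,JT)=8, d(G,JT)=10, d(JT,U)=27/2, d(JT,W)=9/2, d(JT,XY)=45/4
step 3: merge (JT,W) at d=9/2, Q=-309/4; branch lengths JT→69/32, W→75/32; new cluster JTW
  updated: d(C,JTW)=9/4, d(G,JTW)=37/4, d(JTW,U)=14, d(JTW,XY)=69/8
step 4: merge (U,XY) at d=11, Q=-409/8; branch lengths U→125/16, XY→51/16; new cluster UXY
  updated: d(C,UXY)=5/2, d(G,UXY)=25/4, d(JTW,UXY)=93/16
step 5: merge (C,JTW) at d=9/4, Q=-345/16; branch lengths C→-65/64, JTW→209/64; new cluster CJTW
  updated: d(CJTW,G)=11/2, d(CJTW,UXY)=97/32
step 6: merge (CJTW,G) at d=11/2, Q=-473/32; branch lengths CJTW→73/64, G→279/64; new cluster CGJTW
  updated: d(CGJTW,UXY)=121/64
step 7: merge (CGJTW,UXY) at d=121/64; branch lengths CGJTW→121/128, UXY→121/128; new cluster CGJTUWXY
final tree: (((C:-65/64,((J:-5/4,T:13/4):69/32,W:75/32):209/64):73/64,G:279/64):121/128,(U:125/16,(X:9/4,Y:11/4):51/16):121/128)
total length: 2057/64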